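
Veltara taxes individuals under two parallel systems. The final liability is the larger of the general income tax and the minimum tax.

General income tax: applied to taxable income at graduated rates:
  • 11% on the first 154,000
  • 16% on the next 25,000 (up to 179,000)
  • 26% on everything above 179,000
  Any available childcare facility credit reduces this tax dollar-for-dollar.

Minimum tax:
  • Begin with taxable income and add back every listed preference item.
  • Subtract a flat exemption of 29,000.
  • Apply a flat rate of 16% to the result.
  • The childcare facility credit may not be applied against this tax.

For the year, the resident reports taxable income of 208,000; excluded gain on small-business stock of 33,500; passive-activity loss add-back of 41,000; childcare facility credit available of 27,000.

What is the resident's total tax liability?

40,560

Minimum tax:
  Adjusted income: 208,000 + 33,500 + 41,000 = 282,500
  Less exemption 29,000 → base 253,500
  253,500 × 16% = 40,560

General income tax:
  154,000 × 11% = 16,940
  25,000 × 16% = 4,000
  29,000 × 26% = 7,540
  → 28,480
  Less childcare facility credit 27,000 → 1,480

40,560 > 1,480, so the minimum tax is the binding amount.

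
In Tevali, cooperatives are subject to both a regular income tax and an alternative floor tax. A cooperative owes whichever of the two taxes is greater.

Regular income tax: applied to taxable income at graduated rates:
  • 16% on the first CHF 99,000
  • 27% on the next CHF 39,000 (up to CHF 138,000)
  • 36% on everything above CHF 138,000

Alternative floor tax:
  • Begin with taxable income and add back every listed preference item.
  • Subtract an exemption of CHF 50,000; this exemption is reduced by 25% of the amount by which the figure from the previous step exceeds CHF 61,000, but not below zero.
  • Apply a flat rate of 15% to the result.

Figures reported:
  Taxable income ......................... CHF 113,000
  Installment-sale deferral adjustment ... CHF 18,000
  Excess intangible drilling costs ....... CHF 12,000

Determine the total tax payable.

Regular income tax:
  CHF 99,000 × 16% = CHF 15,840
  CHF 14,000 × 27% = CHF 3,780
  → CHF 19,620

Alternative floor tax:
  Adjusted income: CHF 113,000 + CHF 18,000 + CHF 12,000 = CHF 143,000
  Exemption: CHF 50,000 − 25% × (CHF 143,000 − CHF 61,000) = CHF 50,000 − CHF 20,500 = CHF 29,500
  Base: CHF 143,000 − CHF 29,500 = CHF 113,500
  CHF 113,500 × 15% = CHF 17,025

CHF 19,620 > CHF 17,025, so the regular income tax governs.

CHF 19,620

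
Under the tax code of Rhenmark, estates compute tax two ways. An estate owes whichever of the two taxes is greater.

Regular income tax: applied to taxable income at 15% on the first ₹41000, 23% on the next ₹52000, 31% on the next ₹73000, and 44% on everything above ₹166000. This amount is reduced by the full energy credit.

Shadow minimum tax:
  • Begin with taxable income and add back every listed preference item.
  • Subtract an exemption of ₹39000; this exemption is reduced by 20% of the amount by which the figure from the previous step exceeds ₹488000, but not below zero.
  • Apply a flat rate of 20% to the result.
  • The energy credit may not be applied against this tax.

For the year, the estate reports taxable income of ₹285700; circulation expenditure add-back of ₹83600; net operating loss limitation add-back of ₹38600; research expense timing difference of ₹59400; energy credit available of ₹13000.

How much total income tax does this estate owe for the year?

Regular income tax:
  ₹41000 × 15% = ₹6150
  ₹52000 × 23% = ₹11960
  ₹73000 × 31% = ₹22630
  ₹119700 × 44% = ₹52668
  → ₹93408
  Less energy credit ₹13000 → ₹80408

Shadow minimum tax:
  Adjusted income: ₹285700 + ₹83600 + ₹38600 + ₹59400 = ₹467300
  Exemption: ₹467300 ≤ ₹488000, so full ₹39000 applies
  Base: ₹467300 − ₹39000 = ₹428300
  ₹428300 × 20% = ₹85660

₹85660 > ₹80408, so the shadow minimum tax is the binding amount.

₹85660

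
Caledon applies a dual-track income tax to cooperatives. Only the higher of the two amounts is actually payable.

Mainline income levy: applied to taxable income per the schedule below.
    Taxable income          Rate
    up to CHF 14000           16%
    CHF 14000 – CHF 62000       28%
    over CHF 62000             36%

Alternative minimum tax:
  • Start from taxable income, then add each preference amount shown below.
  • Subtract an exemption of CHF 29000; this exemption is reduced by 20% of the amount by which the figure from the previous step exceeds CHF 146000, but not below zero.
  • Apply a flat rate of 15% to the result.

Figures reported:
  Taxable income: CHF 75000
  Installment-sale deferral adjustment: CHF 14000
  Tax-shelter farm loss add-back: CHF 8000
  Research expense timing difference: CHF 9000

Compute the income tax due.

CHF 20360

Alternative minimum tax:
  Adjusted income: CHF 75000 + CHF 14000 + CHF 8000 + CHF 9000 = CHF 106000
  Exemption: CHF 106000 ≤ CHF 146000, so full CHF 29000 applies
  Base: CHF 106000 − CHF 29000 = CHF 77000
  CHF 77000 × 15% = CHF 11550

Mainline income levy:
  CHF 14000 × 16% = CHF 2240
  CHF 48000 × 28% = CHF 13440
  CHF 13000 × 36% = CHF 4680
  → CHF 20360

CHF 20360 > CHF 11550, so the mainline income levy governs.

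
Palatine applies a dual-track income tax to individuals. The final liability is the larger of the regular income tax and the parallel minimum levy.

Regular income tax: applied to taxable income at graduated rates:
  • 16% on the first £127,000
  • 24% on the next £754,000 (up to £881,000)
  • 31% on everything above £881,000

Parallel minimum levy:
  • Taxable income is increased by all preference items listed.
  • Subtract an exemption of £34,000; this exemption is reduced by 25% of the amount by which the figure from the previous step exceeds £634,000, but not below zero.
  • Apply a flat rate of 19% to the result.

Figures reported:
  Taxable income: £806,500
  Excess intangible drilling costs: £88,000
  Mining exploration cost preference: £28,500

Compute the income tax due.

£183,400

Regular income tax:
  £127,000 × 16% = £20,320
  £679,500 × 24% = £163,080
  → £183,400

Parallel minimum levy:
  Adjusted income: £806,500 + £88,000 + £28,500 = £923,000
  Exemption: 25% × (£923,000 − £634,000) = £72,250 ≥ £34,000, so the exemption is fully phased out
  Base: £923,000 − £0 = £923,000
  £923,000 × 19% = £175,370

£183,400 > £175,370, so the regular income tax governs.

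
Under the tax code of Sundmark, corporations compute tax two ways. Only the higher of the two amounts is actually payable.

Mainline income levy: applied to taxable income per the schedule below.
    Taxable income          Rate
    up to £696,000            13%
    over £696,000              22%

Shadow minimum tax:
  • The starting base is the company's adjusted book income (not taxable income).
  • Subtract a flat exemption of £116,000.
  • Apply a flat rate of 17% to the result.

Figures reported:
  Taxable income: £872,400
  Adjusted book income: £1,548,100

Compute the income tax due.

£243,457

Shadow minimum tax:
  Base (adjusted book income): £1,548,100
  Less exemption £116,000 → base £1,432,100
  £1,432,100 × 17% = £243,457

Mainline income levy:
  £696,000 × 13% = £90,480
  £176,400 × 22% = £38,808
  → £129,288

£243,457 > £129,288, so the shadow minimum tax is the binding amount.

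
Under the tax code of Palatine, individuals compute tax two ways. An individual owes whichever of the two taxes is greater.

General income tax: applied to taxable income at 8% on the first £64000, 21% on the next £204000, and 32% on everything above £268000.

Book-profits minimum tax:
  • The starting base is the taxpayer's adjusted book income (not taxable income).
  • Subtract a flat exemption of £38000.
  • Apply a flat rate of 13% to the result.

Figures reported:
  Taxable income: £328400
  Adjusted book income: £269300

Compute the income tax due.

Book-profits minimum tax:
  Base (adjusted book income): £269300
  Less exemption £38000 → base £231300
  £231300 × 13% = £30069

General income tax:
  £64000 × 8% = £5120
  £204000 × 21% = £42840
  £60400 × 32% = £19328
  → £67288

£67288 > £30069, so the general income tax governs.

£67288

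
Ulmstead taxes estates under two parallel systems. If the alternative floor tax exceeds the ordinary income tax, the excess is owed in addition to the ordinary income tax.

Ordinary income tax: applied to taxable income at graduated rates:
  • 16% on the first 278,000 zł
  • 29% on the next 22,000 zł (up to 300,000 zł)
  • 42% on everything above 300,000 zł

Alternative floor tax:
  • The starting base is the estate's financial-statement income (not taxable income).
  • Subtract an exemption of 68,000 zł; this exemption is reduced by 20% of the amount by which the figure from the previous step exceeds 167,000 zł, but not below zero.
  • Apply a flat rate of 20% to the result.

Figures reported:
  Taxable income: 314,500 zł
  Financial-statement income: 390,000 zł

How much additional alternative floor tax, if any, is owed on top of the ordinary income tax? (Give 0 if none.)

16,370 zł

Alternative floor tax:
  Base (financial-statement income): 390,000 zł
  Exemption: 68,000 zł − 20% × (390,000 zł − 167,000 zł) = 68,000 zł − 44,600 zł = 23,400 zł
  Base: 390,000 zł − 23,400 zł = 366,600 zł
  366,600 zł × 20% = 73,320 zł

Ordinary income tax:
  278,000 zł × 16% = 44,480 zł
  22,000 zł × 29% = 6,380 zł
  14,500 zł × 42% = 6,090 zł
  → 56,950 zł

Excess of alternative floor tax over ordinary income tax: 73,320 zł − 56,950 zł = 16,370 zł.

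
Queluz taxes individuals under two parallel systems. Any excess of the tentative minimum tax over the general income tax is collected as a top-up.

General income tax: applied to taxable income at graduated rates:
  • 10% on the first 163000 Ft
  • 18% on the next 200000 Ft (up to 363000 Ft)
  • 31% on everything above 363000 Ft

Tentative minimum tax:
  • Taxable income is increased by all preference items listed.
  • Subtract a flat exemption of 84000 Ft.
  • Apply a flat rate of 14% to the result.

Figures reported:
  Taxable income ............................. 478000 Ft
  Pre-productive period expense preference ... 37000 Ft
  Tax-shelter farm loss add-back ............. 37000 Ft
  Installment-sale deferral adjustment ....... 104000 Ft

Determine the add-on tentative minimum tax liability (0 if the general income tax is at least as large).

0 Ft

General income tax:
  163000 Ft × 10% = 16300 Ft
  200000 Ft × 18% = 36000 Ft
  115000 Ft × 31% = 35650 Ft
  → 87950 Ft

Tentative minimum tax:
  Adjusted income: 478000 Ft + 37000 Ft + 37000 Ft + 104000 Ft = 656000 Ft
  Less exemption 84000 Ft → base 572000 Ft
  572000 Ft × 14% = 80080 Ft

80080 Ft ≤ 87950 Ft, so no add-on is due.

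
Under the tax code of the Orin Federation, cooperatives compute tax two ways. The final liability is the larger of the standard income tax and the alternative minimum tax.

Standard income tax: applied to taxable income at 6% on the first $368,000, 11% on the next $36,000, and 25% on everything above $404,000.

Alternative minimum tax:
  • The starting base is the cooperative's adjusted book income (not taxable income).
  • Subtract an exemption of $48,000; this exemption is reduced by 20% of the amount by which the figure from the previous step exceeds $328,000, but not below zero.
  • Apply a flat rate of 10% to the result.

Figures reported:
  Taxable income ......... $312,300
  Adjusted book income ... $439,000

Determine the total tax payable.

$41,320

Alternative minimum tax:
  Base (adjusted book income): $439,000
  Exemption: $48,000 − 20% × ($439,000 − $328,000) = $48,000 − $22,200 = $25,800
  Base: $439,000 − $25,800 = $413,200
  $413,200 × 10% = $41,320

Standard income tax:
  $312,300 × 6% = $18,738

$41,320 > $18,738, so the alternative minimum tax is the binding amount.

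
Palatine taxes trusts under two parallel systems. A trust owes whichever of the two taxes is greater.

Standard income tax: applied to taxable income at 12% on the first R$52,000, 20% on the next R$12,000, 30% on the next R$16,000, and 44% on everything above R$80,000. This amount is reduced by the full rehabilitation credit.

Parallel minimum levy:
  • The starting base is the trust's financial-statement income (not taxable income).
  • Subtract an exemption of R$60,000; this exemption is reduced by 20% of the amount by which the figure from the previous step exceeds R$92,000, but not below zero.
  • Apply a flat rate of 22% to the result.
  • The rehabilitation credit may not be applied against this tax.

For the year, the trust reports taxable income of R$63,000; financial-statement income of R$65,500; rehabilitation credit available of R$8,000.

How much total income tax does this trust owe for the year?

R$1,210

Parallel minimum levy:
  Base (financial-statement income): R$65,500
  Exemption: R$65,500 ≤ R$92,000, so full R$60,000 applies
  Base: R$65,500 − R$60,000 = R$5,500
  R$5,500 × 22% = R$1,210

Standard income tax:
  R$52,000 × 12% = R$6,240
  R$11,000 × 20% = R$2,200
  → R$8,440
  Less rehabilitation credit R$8,000 → R$440

R$1,210 > R$440, so the parallel minimum levy is the binding amount.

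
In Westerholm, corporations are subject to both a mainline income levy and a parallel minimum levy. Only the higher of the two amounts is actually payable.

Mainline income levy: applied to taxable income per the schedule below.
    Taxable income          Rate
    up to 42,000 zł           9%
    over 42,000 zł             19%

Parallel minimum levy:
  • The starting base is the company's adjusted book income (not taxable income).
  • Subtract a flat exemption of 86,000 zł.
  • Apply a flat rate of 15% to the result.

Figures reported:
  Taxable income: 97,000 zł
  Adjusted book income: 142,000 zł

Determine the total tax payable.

14,230 zł

Mainline income levy:
  42,000 zł × 9% = 3,780 zł
  55,000 zł × 19% = 10,450 zł
  → 14,230 zł

Parallel minimum levy:
  Base (adjusted book income): 142,000 zł
  Less exemption 86,000 zł → base 56,000 zł
  56,000 zł × 15% = 8,400 zł

14,230 zł > 8,400 zł, so the mainline income levy governs.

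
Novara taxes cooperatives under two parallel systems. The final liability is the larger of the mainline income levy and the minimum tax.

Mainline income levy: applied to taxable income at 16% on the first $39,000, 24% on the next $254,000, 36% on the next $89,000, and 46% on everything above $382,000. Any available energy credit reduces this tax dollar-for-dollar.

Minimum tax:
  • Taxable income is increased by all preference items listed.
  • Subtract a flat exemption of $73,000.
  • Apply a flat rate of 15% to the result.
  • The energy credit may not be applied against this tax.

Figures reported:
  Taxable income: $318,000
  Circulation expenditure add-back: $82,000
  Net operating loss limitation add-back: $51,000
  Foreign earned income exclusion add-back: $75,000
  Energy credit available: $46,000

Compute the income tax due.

Mainline income levy:
  $39,000 × 16% = $6,240
  $254,000 × 24% = $60,960
  $25,000 × 36% = $9,000
  → $76,200
  Less energy credit $46,000 → $30,200

Minimum tax:
  Adjusted income: $318,000 + $82,000 + $51,000 + $75,000 = $526,000
  Less exemption $73,000 → base $453,000
  $453,000 × 15% = $67,950

$67,950 > $30,200, so the minimum tax is the binding amount.

$67,950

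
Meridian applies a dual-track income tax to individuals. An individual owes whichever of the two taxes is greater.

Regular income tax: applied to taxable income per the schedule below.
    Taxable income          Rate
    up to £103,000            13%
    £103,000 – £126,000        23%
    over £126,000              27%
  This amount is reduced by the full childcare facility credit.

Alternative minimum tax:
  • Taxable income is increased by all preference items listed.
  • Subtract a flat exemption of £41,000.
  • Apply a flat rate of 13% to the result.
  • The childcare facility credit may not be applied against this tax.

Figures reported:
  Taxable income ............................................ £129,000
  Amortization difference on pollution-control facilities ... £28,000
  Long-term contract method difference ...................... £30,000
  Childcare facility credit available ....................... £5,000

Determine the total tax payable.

Regular income tax:
  £103,000 × 13% = £13,390
  £23,000 × 23% = £5,290
  £3,000 × 27% = £810
  → £19,490
  Less childcare facility credit £5,000 → £14,490

Alternative minimum tax:
  Adjusted income: £129,000 + £28,000 + £30,000 = £187,000
  Less exemption £41,000 → base £146,000
  £146,000 × 13% = £18,980

£18,980 > £14,490, so the alternative minimum tax is the binding amount.

£18,980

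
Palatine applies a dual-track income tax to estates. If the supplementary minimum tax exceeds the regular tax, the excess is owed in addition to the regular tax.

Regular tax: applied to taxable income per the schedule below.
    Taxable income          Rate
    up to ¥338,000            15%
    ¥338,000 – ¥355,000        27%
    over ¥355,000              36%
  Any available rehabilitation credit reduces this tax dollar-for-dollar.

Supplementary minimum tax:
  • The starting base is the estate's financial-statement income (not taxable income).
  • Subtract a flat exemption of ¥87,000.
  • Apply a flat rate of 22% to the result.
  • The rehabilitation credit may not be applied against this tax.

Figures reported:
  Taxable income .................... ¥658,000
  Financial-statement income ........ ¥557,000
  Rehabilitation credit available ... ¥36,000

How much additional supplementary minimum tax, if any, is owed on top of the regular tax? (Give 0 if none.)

Supplementary minimum tax:
  Base (financial-statement income): ¥557,000
  Less exemption ¥87,000 → base ¥470,000
  ¥470,000 × 22% = ¥103,400

Regular tax:
  ¥338,000 × 15% = ¥50,700
  ¥17,000 × 27% = ¥4,590
  ¥303,000 × 36% = ¥109,080
  → ¥164,370
  Less rehabilitation credit ¥36,000 → ¥128,370

¥103,400 ≤ ¥128,370, so no add-on is due.

¥0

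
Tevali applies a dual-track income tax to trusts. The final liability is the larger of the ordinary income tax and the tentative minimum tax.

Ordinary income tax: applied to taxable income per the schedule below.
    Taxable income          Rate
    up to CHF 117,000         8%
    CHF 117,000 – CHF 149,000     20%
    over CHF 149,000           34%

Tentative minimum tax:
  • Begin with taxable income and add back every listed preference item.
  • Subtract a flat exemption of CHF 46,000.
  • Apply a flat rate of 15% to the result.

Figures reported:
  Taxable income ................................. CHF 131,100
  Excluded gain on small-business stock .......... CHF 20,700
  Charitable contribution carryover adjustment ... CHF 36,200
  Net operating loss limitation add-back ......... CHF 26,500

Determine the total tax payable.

Tentative minimum tax:
  Adjusted income: CHF 131,100 + CHF 20,700 + CHF 36,200 + CHF 26,500 = CHF 214,500
  Less exemption CHF 46,000 → base CHF 168,500
  CHF 168,500 × 15% = CHF 25,275

Ordinary income tax:
  CHF 117,000 × 8% = CHF 9,360
  CHF 14,100 × 20% = CHF 2,820
  → CHF 12,180

CHF 25,275 > CHF 12,180, so the tentative minimum tax is the binding amount.

CHF 25,275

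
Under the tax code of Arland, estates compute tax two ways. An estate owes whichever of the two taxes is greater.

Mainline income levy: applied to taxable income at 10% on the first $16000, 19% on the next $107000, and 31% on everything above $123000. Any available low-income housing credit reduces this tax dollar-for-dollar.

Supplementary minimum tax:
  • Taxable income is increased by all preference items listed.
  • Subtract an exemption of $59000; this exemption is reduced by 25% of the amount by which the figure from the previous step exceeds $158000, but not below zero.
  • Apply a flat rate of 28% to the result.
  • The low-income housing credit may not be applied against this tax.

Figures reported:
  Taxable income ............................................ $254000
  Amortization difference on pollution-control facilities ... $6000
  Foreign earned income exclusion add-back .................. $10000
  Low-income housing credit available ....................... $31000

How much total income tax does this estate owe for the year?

Supplementary minimum tax:
  Adjusted income: $254000 + $6000 + $10000 = $270000
  Exemption: $59000 − 25% × ($270000 − $158000) = $59000 − $28000 = $31000
  Base: $270000 − $31000 = $239000
  $239000 × 28% = $66920

Mainline income levy:
  $16000 × 10% = $1600
  $107000 × 19% = $20330
  $131000 × 31% = $40610
  → $62540
  Less low-income housing credit $31000 → $31540

$66920 > $31540, so the supplementary minimum tax is the binding amount.

$66920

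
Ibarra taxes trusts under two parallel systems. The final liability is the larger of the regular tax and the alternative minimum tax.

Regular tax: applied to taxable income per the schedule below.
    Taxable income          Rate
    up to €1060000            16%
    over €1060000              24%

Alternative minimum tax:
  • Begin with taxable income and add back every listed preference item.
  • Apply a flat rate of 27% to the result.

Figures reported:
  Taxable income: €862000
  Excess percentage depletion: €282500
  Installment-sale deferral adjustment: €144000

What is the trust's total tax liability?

€347895

Alternative minimum tax:
  Adjusted income: €862000 + €282500 + €144000 = €1288500
  €1288500 × 27% = €347895

Regular tax:
  €862000 × 16% = €137920

€347895 > €137920, so the alternative minimum tax is the binding amount.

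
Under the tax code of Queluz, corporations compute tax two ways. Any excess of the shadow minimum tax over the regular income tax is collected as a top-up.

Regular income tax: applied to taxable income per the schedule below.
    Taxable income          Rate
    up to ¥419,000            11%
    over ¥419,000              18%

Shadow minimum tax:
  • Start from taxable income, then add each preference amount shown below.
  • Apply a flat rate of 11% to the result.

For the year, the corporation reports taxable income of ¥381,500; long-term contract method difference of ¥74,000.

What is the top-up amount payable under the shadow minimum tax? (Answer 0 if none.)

¥8,140

Shadow minimum tax:
  Adjusted income: ¥381,500 + ¥74,000 = ¥455,500
  ¥455,500 × 11% = ¥50,105

Regular income tax:
  ¥381,500 × 11% = ¥41,965

Excess of shadow minimum tax over regular income tax: ¥50,105 − ¥41,965 = ¥8,140.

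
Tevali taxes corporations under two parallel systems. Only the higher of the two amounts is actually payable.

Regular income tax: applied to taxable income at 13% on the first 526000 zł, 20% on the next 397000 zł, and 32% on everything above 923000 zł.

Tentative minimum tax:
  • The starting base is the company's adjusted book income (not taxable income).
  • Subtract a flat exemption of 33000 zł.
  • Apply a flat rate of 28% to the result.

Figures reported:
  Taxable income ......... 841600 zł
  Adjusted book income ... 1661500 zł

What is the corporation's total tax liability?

Regular income tax:
  526000 zł × 13% = 68380 zł
  315600 zł × 20% = 63120 zł
  → 131500 zł

Tentative minimum tax:
  Base (adjusted book income): 1661500 zł
  Less exemption 33000 zł → base 1628500 zł
  1628500 zł × 28% = 455980 zł

455980 zł > 131500 zł, so the tentative minimum tax is the binding amount.

455980 zł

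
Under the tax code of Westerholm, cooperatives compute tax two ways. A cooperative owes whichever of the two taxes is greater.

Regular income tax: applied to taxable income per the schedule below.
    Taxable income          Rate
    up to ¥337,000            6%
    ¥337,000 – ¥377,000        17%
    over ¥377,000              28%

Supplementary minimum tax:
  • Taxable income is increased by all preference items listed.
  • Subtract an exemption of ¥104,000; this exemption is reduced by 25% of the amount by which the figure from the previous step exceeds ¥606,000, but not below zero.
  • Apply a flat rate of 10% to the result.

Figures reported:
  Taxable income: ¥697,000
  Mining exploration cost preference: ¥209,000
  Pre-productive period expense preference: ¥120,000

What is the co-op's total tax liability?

¥116,620

Supplementary minimum tax:
  Adjusted income: ¥697,000 + ¥209,000 + ¥120,000 = ¥1,026,000
  Exemption: 25% × (¥1,026,000 − ¥606,000) = ¥105,000 ≥ ¥104,000, so the exemption is fully phased out
  Base: ¥1,026,000 − ¥0 = ¥1,026,000
  ¥1,026,000 × 10% = ¥102,600

Regular income tax:
  ¥337,000 × 6% = ¥20,220
  ¥40,000 × 17% = ¥6,800
  ¥320,000 × 28% = ¥89,600
  → ¥116,620

¥116,620 > ¥102,600, so the regular income tax governs.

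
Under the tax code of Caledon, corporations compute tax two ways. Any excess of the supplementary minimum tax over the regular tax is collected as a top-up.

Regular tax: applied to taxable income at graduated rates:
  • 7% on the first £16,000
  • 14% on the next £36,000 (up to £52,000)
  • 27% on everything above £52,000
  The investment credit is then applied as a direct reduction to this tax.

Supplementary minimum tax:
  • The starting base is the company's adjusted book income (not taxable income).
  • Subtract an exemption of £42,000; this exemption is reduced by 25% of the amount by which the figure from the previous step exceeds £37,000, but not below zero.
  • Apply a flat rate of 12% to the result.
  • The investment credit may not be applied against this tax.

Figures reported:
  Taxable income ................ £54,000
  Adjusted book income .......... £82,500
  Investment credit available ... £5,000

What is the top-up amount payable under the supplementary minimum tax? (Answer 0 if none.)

Regular tax:
  £16,000 × 7% = £1,120
  £36,000 × 14% = £5,040
  £2,000 × 27% = £540
  → £6,700
  Less investment credit £5,000 → £1,700

Supplementary minimum tax:
  Base (adjusted book income): £82,500
  Exemption: £42,000 − 25% × (£82,500 − £37,000) = £42,000 − £11,375 = £30,625
  Base: £82,500 − £30,625 = £51,875
  £51,875 × 12% = £6,225

Excess of supplementary minimum tax over regular tax: £6,225 − £1,700 = £4,525.

£4,525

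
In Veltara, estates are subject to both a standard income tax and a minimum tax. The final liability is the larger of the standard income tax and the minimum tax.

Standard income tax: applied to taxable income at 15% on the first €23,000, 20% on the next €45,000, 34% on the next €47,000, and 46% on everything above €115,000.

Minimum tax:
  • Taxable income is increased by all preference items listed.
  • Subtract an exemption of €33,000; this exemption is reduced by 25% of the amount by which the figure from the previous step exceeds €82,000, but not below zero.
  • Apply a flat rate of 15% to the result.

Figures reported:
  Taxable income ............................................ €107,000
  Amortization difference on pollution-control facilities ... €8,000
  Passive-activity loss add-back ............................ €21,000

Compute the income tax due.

€25,710

Minimum tax:
  Adjusted income: €107,000 + €8,000 + €21,000 = €136,000
  Exemption: €33,000 − 25% × (€136,000 − €82,000) = €33,000 − €13,500 = €19,500
  Base: €136,000 − €19,500 = €116,500
  €116,500 × 15% = €17,475

Standard income tax:
  €23,000 × 15% = €3,450
  €45,000 × 20% = €9,000
  €39,000 × 34% = €13,260
  → €25,710

€25,710 > €17,475, so the standard income tax governs.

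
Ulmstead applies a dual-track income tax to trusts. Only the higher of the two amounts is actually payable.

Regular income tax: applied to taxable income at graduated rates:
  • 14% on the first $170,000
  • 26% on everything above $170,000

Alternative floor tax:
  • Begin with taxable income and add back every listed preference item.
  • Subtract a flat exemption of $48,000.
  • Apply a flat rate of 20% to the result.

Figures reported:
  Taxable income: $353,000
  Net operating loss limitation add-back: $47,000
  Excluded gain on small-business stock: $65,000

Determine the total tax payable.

$83,400

Alternative floor tax:
  Adjusted income: $353,000 + $47,000 + $65,000 = $465,000
  Less exemption $48,000 → base $417,000
  $417,000 × 20% = $83,400

Regular income tax:
  $170,000 × 14% = $23,800
  $183,000 × 26% = $47,580
  → $71,380

$83,400 > $71,380, so the alternative floor tax is the binding amount.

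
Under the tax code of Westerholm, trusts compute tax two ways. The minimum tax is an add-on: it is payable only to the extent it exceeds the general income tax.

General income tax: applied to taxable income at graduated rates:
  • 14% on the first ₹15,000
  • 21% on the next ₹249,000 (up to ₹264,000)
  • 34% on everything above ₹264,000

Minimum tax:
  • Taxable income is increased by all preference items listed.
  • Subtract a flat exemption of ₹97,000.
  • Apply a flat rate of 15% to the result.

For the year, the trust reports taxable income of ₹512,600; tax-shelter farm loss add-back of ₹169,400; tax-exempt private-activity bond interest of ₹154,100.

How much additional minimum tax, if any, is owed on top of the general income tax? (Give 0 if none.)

₹0

General income tax:
  ₹15,000 × 14% = ₹2,100
  ₹249,000 × 21% = ₹52,290
  ₹248,600 × 34% = ₹84,524
  → ₹138,914

Minimum tax:
  Adjusted income: ₹512,600 + ₹169,400 + ₹154,100 = ₹836,100
  Less exemption ₹97,000 → base ₹739,100
  ₹739,100 × 15% = ₹110,865

₹110,865 ≤ ₹138,914, so no add-on is due.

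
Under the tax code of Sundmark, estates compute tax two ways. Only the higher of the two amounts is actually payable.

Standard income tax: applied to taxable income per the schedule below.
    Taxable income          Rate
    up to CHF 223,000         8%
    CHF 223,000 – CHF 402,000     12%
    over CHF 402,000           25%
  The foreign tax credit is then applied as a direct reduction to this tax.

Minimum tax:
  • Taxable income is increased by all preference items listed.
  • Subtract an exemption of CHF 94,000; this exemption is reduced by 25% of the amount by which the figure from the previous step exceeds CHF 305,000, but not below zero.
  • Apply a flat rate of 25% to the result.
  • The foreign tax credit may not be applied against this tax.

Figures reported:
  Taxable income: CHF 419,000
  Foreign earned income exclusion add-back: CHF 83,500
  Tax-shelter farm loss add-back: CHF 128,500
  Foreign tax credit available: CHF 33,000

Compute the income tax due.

Standard income tax:
  CHF 223,000 × 8% = CHF 17,840
  CHF 179,000 × 12% = CHF 21,480
  CHF 17,000 × 25% = CHF 4,250
  → CHF 43,570
  Less foreign tax credit CHF 33,000 → CHF 10,570

Minimum tax:
  Adjusted income: CHF 419,000 + CHF 83,500 + CHF 128,500 = CHF 631,000
  Exemption: CHF 94,000 − 25% × (CHF 631,000 − CHF 305,000) = CHF 94,000 − CHF 81,500 = CHF 12,500
  Base: CHF 631,000 − CHF 12,500 = CHF 618,500
  CHF 618,500 × 25% = CHF 154,625

CHF 154,625 > CHF 10,570, so the minimum tax is the binding amount.

CHF 154,625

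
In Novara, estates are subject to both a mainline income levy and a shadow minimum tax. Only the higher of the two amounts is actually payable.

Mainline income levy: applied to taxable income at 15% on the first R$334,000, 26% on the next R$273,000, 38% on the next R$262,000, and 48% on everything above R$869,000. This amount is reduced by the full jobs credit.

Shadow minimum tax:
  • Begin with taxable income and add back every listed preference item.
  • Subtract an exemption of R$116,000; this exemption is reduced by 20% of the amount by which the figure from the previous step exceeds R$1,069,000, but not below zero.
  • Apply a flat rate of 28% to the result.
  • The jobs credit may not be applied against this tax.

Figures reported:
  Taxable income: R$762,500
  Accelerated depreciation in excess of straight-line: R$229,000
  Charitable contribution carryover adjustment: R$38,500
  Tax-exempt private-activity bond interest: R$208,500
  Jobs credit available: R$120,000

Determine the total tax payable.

R$323,792

Shadow minimum tax:
  Adjusted income: R$762,500 + R$229,000 + R$38,500 + R$208,500 = R$1,238,500
  Exemption: R$116,000 − 20% × (R$1,238,500 − R$1,069,000) = R$116,000 − R$33,900 = R$82,100
  Base: R$1,238,500 − R$82,100 = R$1,156,400
  R$1,156,400 × 28% = R$323,792

Mainline income levy:
  R$334,000 × 15% = R$50,100
  R$273,000 × 26% = R$70,980
  R$155,500 × 38% = R$59,090
  → R$180,170
  Less jobs credit R$120,000 → R$60,170

R$323,792 > R$60,170, so the shadow minimum tax is the binding amount.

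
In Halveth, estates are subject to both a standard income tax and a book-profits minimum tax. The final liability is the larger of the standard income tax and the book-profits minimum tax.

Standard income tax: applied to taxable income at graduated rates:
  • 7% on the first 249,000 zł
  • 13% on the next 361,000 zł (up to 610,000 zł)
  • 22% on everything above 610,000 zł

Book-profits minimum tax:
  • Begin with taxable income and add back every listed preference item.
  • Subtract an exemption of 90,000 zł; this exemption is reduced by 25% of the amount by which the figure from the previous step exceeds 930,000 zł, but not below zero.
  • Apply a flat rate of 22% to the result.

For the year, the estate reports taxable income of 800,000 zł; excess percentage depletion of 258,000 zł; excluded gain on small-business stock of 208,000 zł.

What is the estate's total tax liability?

Book-profits minimum tax:
  Adjusted income: 800,000 zł + 258,000 zł + 208,000 zł = 1,266,000 zł
  Exemption: 90,000 zł − 25% × (1,266,000 zł − 930,000 zł) = 90,000 zł − 84,000 zł = 6,000 zł
  Base: 1,266,000 zł − 6,000 zł = 1,260,000 zł
  1,260,000 zł × 22% = 277,200 zł

Standard income tax:
  249,000 zł × 7% = 17,430 zł
  361,000 zł × 13% = 46,930 zł
  190,000 zł × 22% = 41,800 zł
  → 106,160 zł

277,200 zł > 106,160 zł, so the book-profits minimum tax is the binding amount.

277,200 zł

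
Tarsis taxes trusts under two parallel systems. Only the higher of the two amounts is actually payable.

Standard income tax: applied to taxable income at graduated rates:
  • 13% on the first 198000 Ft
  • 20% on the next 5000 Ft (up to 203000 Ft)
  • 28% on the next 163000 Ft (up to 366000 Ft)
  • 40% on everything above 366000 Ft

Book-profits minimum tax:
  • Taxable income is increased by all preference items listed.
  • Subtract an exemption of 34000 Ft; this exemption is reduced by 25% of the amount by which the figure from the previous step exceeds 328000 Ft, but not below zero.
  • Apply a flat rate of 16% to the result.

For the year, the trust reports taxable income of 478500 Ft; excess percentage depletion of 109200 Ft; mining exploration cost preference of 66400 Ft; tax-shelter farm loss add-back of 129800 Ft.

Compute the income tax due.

Standard income tax:
  198000 Ft × 13% = 25740 Ft
  5000 Ft × 20% = 1000 Ft
  163000 Ft × 28% = 45640 Ft
  112500 Ft × 40% = 45000 Ft
  → 117380 Ft

Book-profits minimum tax:
  Adjusted income: 478500 Ft + 109200 Ft + 66400 Ft + 129800 Ft = 783900 Ft
  Exemption: 25% × (783900 Ft − 328000 Ft) = 113975 Ft ≥ 34000 Ft, so the exemption is fully phased out
  Base: 783900 Ft − 0 Ft = 783900 Ft
  783900 Ft × 16% = 125424 Ft

125424 Ft > 117380 Ft, so the book-profits minimum tax is the binding amount.

125424 Ft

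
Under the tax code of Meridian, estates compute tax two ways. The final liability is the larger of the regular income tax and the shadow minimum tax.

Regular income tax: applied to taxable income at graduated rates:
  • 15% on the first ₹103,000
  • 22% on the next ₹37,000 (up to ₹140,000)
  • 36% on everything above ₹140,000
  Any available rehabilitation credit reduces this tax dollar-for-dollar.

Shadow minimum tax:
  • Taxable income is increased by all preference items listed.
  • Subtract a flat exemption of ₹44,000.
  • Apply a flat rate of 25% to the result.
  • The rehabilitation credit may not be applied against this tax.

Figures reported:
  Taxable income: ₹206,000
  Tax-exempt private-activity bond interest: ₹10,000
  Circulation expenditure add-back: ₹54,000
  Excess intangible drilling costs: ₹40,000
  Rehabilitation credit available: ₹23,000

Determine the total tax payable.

Regular income tax:
  ₹103,000 × 15% = ₹15,450
  ₹37,000 × 22% = ₹8,140
  ₹66,000 × 36% = ₹23,760
  → ₹47,350
  Less rehabilitation credit ₹23,000 → ₹24,350

Shadow minimum tax:
  Adjusted income: ₹206,000 + ₹10,000 + ₹54,000 + ₹40,000 = ₹310,000
  Less exemption ₹44,000 → base ₹266,000
  ₹266,000 × 25% = ₹66,500

₹66,500 > ₹24,350, so the shadow minimum tax is the binding amount.

₹66,500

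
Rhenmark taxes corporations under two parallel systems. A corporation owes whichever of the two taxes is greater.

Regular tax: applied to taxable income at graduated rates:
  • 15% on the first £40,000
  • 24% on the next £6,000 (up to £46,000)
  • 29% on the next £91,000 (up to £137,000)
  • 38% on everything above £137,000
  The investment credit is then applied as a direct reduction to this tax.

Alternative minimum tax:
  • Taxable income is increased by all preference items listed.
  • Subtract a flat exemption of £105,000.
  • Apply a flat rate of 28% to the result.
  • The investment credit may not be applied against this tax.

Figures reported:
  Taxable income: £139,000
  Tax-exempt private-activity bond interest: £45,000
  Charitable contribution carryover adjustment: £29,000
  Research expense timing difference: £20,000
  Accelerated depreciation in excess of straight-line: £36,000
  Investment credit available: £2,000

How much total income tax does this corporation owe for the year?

£45,920

Regular tax:
  £40,000 × 15% = £6,000
  £6,000 × 24% = £1,440
  £91,000 × 29% = £26,390
  £2,000 × 38% = £760
  → £34,590
  Less investment credit £2,000 → £32,590

Alternative minimum tax:
  Adjusted income: £139,000 + £45,000 + £29,000 + £20,000 + £36,000 = £269,000
  Less exemption £105,000 → base £164,000
  £164,000 × 28% = £45,920

£45,920 > £32,590, so the alternative minimum tax is the binding amount.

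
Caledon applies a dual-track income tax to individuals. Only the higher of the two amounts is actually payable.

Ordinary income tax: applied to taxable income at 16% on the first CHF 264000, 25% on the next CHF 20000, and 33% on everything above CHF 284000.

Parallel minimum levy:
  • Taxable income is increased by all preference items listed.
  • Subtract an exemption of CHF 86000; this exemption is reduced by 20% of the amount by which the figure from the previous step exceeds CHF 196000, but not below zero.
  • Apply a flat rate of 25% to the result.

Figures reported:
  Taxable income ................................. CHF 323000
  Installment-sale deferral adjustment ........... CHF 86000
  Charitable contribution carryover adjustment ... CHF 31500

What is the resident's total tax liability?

Ordinary income tax:
  CHF 264000 × 16% = CHF 42240
  CHF 20000 × 25% = CHF 5000
  CHF 39000 × 33% = CHF 12870
  → CHF 60110

Parallel minimum levy:
  Adjusted income: CHF 323000 + CHF 86000 + CHF 31500 = CHF 440500
  Exemption: CHF 86000 − 20% × (CHF 440500 − CHF 196000) = CHF 86000 − CHF 48900 = CHF 37100
  Base: CHF 440500 − CHF 37100 = CHF 403400
  CHF 403400 × 25% = CHF 100850

CHF 100850 > CHF 60110, so the parallel minimum levy is the binding amount.

CHF 100850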